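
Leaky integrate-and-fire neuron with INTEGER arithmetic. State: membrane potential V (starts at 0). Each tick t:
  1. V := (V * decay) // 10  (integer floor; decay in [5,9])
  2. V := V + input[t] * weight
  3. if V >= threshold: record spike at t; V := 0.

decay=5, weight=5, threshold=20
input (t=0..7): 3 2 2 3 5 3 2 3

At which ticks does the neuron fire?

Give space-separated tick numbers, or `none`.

Answer: 3 4 7

Derivation:
t=0: input=3 -> V=15
t=1: input=2 -> V=17
t=2: input=2 -> V=18
t=3: input=3 -> V=0 FIRE
t=4: input=5 -> V=0 FIRE
t=5: input=3 -> V=15
t=6: input=2 -> V=17
t=7: input=3 -> V=0 FIRE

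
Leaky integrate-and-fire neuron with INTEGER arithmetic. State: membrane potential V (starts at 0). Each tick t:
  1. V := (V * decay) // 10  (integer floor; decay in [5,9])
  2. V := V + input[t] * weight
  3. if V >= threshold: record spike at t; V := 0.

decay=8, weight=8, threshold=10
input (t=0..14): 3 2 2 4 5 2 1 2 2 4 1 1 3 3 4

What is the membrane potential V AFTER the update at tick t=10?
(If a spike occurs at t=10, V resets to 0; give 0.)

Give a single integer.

Answer: 8

Derivation:
t=0: input=3 -> V=0 FIRE
t=1: input=2 -> V=0 FIRE
t=2: input=2 -> V=0 FIRE
t=3: input=4 -> V=0 FIRE
t=4: input=5 -> V=0 FIRE
t=5: input=2 -> V=0 FIRE
t=6: input=1 -> V=8
t=7: input=2 -> V=0 FIRE
t=8: input=2 -> V=0 FIRE
t=9: input=4 -> V=0 FIRE
t=10: input=1 -> V=8
t=11: input=1 -> V=0 FIRE
t=12: input=3 -> V=0 FIRE
t=13: input=3 -> V=0 FIRE
t=14: input=4 -> V=0 FIRE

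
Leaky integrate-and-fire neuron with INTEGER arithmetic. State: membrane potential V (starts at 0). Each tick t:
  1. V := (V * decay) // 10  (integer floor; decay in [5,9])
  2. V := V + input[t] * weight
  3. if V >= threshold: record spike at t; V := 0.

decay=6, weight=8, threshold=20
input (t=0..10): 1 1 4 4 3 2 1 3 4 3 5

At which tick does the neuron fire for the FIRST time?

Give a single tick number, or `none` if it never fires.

Answer: 2

Derivation:
t=0: input=1 -> V=8
t=1: input=1 -> V=12
t=2: input=4 -> V=0 FIRE
t=3: input=4 -> V=0 FIRE
t=4: input=3 -> V=0 FIRE
t=5: input=2 -> V=16
t=6: input=1 -> V=17
t=7: input=3 -> V=0 FIRE
t=8: input=4 -> V=0 FIRE
t=9: input=3 -> V=0 FIRE
t=10: input=5 -> V=0 FIRE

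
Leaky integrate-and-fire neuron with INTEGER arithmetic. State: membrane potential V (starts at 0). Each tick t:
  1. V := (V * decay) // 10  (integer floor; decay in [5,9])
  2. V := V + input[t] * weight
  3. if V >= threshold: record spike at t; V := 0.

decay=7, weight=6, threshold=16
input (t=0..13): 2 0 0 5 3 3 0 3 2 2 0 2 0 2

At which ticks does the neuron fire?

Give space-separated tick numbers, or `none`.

Answer: 3 4 5 7 9 13

Derivation:
t=0: input=2 -> V=12
t=1: input=0 -> V=8
t=2: input=0 -> V=5
t=3: input=5 -> V=0 FIRE
t=4: input=3 -> V=0 FIRE
t=5: input=3 -> V=0 FIRE
t=6: input=0 -> V=0
t=7: input=3 -> V=0 FIRE
t=8: input=2 -> V=12
t=9: input=2 -> V=0 FIRE
t=10: input=0 -> V=0
t=11: input=2 -> V=12
t=12: input=0 -> V=8
t=13: input=2 -> V=0 FIRE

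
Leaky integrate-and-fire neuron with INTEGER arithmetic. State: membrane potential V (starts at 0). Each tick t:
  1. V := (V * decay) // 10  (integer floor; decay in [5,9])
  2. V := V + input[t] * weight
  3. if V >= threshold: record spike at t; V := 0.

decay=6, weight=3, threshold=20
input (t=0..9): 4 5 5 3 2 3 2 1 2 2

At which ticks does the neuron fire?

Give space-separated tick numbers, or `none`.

Answer: 1

Derivation:
t=0: input=4 -> V=12
t=1: input=5 -> V=0 FIRE
t=2: input=5 -> V=15
t=3: input=3 -> V=18
t=4: input=2 -> V=16
t=5: input=3 -> V=18
t=6: input=2 -> V=16
t=7: input=1 -> V=12
t=8: input=2 -> V=13
t=9: input=2 -> V=13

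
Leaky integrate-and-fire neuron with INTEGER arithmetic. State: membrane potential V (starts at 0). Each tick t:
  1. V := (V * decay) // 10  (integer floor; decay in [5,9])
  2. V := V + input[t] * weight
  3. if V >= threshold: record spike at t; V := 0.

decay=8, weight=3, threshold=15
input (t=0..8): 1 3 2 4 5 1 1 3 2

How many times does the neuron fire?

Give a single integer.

Answer: 3

Derivation:
t=0: input=1 -> V=3
t=1: input=3 -> V=11
t=2: input=2 -> V=14
t=3: input=4 -> V=0 FIRE
t=4: input=5 -> V=0 FIRE
t=5: input=1 -> V=3
t=6: input=1 -> V=5
t=7: input=3 -> V=13
t=8: input=2 -> V=0 FIRE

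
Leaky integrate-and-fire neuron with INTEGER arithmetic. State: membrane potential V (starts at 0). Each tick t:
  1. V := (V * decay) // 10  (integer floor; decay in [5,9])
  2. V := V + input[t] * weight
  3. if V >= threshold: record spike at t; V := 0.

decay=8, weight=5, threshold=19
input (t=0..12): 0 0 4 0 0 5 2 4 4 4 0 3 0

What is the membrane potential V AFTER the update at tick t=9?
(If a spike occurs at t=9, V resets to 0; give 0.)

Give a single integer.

t=0: input=0 -> V=0
t=1: input=0 -> V=0
t=2: input=4 -> V=0 FIRE
t=3: input=0 -> V=0
t=4: input=0 -> V=0
t=5: input=5 -> V=0 FIRE
t=6: input=2 -> V=10
t=7: input=4 -> V=0 FIRE
t=8: input=4 -> V=0 FIRE
t=9: input=4 -> V=0 FIRE
t=10: input=0 -> V=0
t=11: input=3 -> V=15
t=12: input=0 -> V=12

Answer: 0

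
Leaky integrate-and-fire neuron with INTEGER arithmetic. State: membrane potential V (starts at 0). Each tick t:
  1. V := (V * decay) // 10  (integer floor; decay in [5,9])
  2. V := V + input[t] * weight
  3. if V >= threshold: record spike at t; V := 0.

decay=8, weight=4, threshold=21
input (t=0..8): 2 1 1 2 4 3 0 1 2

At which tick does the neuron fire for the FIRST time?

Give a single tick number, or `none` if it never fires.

t=0: input=2 -> V=8
t=1: input=1 -> V=10
t=2: input=1 -> V=12
t=3: input=2 -> V=17
t=4: input=4 -> V=0 FIRE
t=5: input=3 -> V=12
t=6: input=0 -> V=9
t=7: input=1 -> V=11
t=8: input=2 -> V=16

Answer: 4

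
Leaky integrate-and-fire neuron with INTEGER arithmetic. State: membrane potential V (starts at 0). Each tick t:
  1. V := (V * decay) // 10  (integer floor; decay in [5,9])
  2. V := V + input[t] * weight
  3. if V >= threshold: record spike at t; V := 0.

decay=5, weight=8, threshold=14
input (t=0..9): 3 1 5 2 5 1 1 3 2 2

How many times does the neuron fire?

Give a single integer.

Answer: 7

Derivation:
t=0: input=3 -> V=0 FIRE
t=1: input=1 -> V=8
t=2: input=5 -> V=0 FIRE
t=3: input=2 -> V=0 FIRE
t=4: input=5 -> V=0 FIRE
t=5: input=1 -> V=8
t=6: input=1 -> V=12
t=7: input=3 -> V=0 FIRE
t=8: input=2 -> V=0 FIRE
t=9: input=2 -> V=0 FIRE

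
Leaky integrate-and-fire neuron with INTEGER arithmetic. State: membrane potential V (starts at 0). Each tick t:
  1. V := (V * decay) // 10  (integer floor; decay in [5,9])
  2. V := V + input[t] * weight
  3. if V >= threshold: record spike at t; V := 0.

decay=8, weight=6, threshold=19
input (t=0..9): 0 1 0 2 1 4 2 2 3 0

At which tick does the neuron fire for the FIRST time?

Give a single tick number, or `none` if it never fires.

Answer: 5

Derivation:
t=0: input=0 -> V=0
t=1: input=1 -> V=6
t=2: input=0 -> V=4
t=3: input=2 -> V=15
t=4: input=1 -> V=18
t=5: input=4 -> V=0 FIRE
t=6: input=2 -> V=12
t=7: input=2 -> V=0 FIRE
t=8: input=3 -> V=18
t=9: input=0 -> V=14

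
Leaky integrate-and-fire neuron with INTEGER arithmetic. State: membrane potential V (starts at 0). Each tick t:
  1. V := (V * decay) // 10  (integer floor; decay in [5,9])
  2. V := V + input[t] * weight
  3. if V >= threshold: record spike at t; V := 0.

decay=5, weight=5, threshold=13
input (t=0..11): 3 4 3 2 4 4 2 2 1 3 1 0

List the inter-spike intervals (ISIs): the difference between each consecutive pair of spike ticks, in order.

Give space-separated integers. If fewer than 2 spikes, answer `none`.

Answer: 1 1 2 1 2 2

Derivation:
t=0: input=3 -> V=0 FIRE
t=1: input=4 -> V=0 FIRE
t=2: input=3 -> V=0 FIRE
t=3: input=2 -> V=10
t=4: input=4 -> V=0 FIRE
t=5: input=4 -> V=0 FIRE
t=6: input=2 -> V=10
t=7: input=2 -> V=0 FIRE
t=8: input=1 -> V=5
t=9: input=3 -> V=0 FIRE
t=10: input=1 -> V=5
t=11: input=0 -> V=2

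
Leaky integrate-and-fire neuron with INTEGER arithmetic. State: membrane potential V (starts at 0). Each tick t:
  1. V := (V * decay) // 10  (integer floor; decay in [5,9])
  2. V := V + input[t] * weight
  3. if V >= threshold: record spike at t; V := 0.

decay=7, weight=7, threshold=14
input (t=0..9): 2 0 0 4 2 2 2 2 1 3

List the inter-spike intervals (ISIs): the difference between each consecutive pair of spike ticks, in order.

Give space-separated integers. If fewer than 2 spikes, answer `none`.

Answer: 3 1 1 1 1 2

Derivation:
t=0: input=2 -> V=0 FIRE
t=1: input=0 -> V=0
t=2: input=0 -> V=0
t=3: input=4 -> V=0 FIRE
t=4: input=2 -> V=0 FIRE
t=5: input=2 -> V=0 FIRE
t=6: input=2 -> V=0 FIRE
t=7: input=2 -> V=0 FIRE
t=8: input=1 -> V=7
t=9: input=3 -> V=0 FIRE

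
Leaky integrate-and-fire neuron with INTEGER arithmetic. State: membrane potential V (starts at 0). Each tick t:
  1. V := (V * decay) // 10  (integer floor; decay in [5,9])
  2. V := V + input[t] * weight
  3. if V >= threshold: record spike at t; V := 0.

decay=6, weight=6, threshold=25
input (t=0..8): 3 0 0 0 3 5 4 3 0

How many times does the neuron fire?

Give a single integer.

Answer: 2

Derivation:
t=0: input=3 -> V=18
t=1: input=0 -> V=10
t=2: input=0 -> V=6
t=3: input=0 -> V=3
t=4: input=3 -> V=19
t=5: input=5 -> V=0 FIRE
t=6: input=4 -> V=24
t=7: input=3 -> V=0 FIRE
t=8: input=0 -> V=0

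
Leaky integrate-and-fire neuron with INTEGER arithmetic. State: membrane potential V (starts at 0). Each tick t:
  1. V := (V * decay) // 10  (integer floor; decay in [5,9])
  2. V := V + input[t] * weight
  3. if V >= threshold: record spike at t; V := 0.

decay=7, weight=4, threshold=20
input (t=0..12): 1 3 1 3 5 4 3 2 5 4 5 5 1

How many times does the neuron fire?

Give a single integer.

Answer: 6

Derivation:
t=0: input=1 -> V=4
t=1: input=3 -> V=14
t=2: input=1 -> V=13
t=3: input=3 -> V=0 FIRE
t=4: input=5 -> V=0 FIRE
t=5: input=4 -> V=16
t=6: input=3 -> V=0 FIRE
t=7: input=2 -> V=8
t=8: input=5 -> V=0 FIRE
t=9: input=4 -> V=16
t=10: input=5 -> V=0 FIRE
t=11: input=5 -> V=0 FIRE
t=12: input=1 -> V=4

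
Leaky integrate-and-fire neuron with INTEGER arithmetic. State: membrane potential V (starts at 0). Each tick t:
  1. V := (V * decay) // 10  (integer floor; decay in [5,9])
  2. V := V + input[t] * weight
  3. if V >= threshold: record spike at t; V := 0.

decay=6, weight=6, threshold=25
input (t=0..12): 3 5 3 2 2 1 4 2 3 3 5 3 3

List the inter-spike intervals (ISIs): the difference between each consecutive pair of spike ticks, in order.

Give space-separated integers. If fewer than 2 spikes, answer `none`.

Answer: 3 2 2 2 2

Derivation:
t=0: input=3 -> V=18
t=1: input=5 -> V=0 FIRE
t=2: input=3 -> V=18
t=3: input=2 -> V=22
t=4: input=2 -> V=0 FIRE
t=5: input=1 -> V=6
t=6: input=4 -> V=0 FIRE
t=7: input=2 -> V=12
t=8: input=3 -> V=0 FIRE
t=9: input=3 -> V=18
t=10: input=5 -> V=0 FIRE
t=11: input=3 -> V=18
t=12: input=3 -> V=0 FIRE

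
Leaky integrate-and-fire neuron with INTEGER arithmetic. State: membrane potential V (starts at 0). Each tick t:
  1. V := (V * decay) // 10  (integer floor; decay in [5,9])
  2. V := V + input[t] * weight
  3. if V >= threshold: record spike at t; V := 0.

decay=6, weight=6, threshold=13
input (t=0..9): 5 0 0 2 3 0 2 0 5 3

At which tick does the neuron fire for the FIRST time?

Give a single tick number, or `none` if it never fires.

Answer: 0

Derivation:
t=0: input=5 -> V=0 FIRE
t=1: input=0 -> V=0
t=2: input=0 -> V=0
t=3: input=2 -> V=12
t=4: input=3 -> V=0 FIRE
t=5: input=0 -> V=0
t=6: input=2 -> V=12
t=7: input=0 -> V=7
t=8: input=5 -> V=0 FIRE
t=9: input=3 -> V=0 FIRE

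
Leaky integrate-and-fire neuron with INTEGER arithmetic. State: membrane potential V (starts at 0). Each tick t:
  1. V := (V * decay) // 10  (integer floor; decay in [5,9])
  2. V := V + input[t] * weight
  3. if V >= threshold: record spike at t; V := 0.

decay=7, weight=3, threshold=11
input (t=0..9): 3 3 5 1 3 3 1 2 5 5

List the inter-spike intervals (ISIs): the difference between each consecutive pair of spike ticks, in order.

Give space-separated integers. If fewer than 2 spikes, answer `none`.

t=0: input=3 -> V=9
t=1: input=3 -> V=0 FIRE
t=2: input=5 -> V=0 FIRE
t=3: input=1 -> V=3
t=4: input=3 -> V=0 FIRE
t=5: input=3 -> V=9
t=6: input=1 -> V=9
t=7: input=2 -> V=0 FIRE
t=8: input=5 -> V=0 FIRE
t=9: input=5 -> V=0 FIRE

Answer: 1 2 3 1 1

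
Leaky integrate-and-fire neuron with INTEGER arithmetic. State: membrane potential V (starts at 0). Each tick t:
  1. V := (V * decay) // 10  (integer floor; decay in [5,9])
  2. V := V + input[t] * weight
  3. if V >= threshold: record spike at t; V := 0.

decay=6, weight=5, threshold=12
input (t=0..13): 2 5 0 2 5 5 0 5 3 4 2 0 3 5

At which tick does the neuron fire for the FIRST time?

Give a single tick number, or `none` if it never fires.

t=0: input=2 -> V=10
t=1: input=5 -> V=0 FIRE
t=2: input=0 -> V=0
t=3: input=2 -> V=10
t=4: input=5 -> V=0 FIRE
t=5: input=5 -> V=0 FIRE
t=6: input=0 -> V=0
t=7: input=5 -> V=0 FIRE
t=8: input=3 -> V=0 FIRE
t=9: input=4 -> V=0 FIRE
t=10: input=2 -> V=10
t=11: input=0 -> V=6
t=12: input=3 -> V=0 FIRE
t=13: input=5 -> V=0 FIRE

Answer: 1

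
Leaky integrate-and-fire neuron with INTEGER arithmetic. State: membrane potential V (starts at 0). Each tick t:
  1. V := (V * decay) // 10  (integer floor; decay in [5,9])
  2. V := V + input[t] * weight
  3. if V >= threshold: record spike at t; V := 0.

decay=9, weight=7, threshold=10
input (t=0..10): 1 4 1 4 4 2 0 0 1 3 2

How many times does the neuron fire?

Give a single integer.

Answer: 6

Derivation:
t=0: input=1 -> V=7
t=1: input=4 -> V=0 FIRE
t=2: input=1 -> V=7
t=3: input=4 -> V=0 FIRE
t=4: input=4 -> V=0 FIRE
t=5: input=2 -> V=0 FIRE
t=6: input=0 -> V=0
t=7: input=0 -> V=0
t=8: input=1 -> V=7
t=9: input=3 -> V=0 FIRE
t=10: input=2 -> V=0 FIRE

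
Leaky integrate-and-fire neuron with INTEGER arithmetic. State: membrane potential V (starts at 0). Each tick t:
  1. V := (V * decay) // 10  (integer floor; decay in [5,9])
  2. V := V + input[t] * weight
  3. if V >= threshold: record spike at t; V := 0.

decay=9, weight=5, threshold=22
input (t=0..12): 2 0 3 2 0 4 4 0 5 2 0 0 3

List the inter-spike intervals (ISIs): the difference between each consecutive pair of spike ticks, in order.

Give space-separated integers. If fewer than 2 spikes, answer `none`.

t=0: input=2 -> V=10
t=1: input=0 -> V=9
t=2: input=3 -> V=0 FIRE
t=3: input=2 -> V=10
t=4: input=0 -> V=9
t=5: input=4 -> V=0 FIRE
t=6: input=4 -> V=20
t=7: input=0 -> V=18
t=8: input=5 -> V=0 FIRE
t=9: input=2 -> V=10
t=10: input=0 -> V=9
t=11: input=0 -> V=8
t=12: input=3 -> V=0 FIRE

Answer: 3 3 4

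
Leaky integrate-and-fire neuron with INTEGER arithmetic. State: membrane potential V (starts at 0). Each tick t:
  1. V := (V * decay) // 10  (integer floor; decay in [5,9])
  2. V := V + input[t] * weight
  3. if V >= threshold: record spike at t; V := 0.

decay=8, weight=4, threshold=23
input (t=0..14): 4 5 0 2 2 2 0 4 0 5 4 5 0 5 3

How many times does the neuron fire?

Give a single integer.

t=0: input=4 -> V=16
t=1: input=5 -> V=0 FIRE
t=2: input=0 -> V=0
t=3: input=2 -> V=8
t=4: input=2 -> V=14
t=5: input=2 -> V=19
t=6: input=0 -> V=15
t=7: input=4 -> V=0 FIRE
t=8: input=0 -> V=0
t=9: input=5 -> V=20
t=10: input=4 -> V=0 FIRE
t=11: input=5 -> V=20
t=12: input=0 -> V=16
t=13: input=5 -> V=0 FIRE
t=14: input=3 -> V=12

Answer: 4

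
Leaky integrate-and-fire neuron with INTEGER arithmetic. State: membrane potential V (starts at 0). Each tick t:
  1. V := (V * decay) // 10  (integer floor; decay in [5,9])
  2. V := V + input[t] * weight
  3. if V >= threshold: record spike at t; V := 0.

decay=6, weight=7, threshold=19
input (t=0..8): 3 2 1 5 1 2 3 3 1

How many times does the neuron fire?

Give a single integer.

t=0: input=3 -> V=0 FIRE
t=1: input=2 -> V=14
t=2: input=1 -> V=15
t=3: input=5 -> V=0 FIRE
t=4: input=1 -> V=7
t=5: input=2 -> V=18
t=6: input=3 -> V=0 FIRE
t=7: input=3 -> V=0 FIRE
t=8: input=1 -> V=7

Answer: 4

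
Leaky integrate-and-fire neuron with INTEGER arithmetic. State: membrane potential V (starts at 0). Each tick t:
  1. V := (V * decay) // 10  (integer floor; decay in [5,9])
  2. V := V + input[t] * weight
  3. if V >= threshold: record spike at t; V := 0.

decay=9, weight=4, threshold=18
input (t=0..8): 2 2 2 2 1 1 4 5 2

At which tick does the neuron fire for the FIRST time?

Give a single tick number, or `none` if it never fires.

t=0: input=2 -> V=8
t=1: input=2 -> V=15
t=2: input=2 -> V=0 FIRE
t=3: input=2 -> V=8
t=4: input=1 -> V=11
t=5: input=1 -> V=13
t=6: input=4 -> V=0 FIRE
t=7: input=5 -> V=0 FIRE
t=8: input=2 -> V=8

Answer: 2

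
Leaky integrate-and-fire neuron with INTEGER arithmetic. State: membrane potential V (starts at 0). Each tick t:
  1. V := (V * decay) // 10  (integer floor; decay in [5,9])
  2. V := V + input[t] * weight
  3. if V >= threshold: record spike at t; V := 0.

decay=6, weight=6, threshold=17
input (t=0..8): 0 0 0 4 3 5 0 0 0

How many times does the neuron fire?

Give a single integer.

t=0: input=0 -> V=0
t=1: input=0 -> V=0
t=2: input=0 -> V=0
t=3: input=4 -> V=0 FIRE
t=4: input=3 -> V=0 FIRE
t=5: input=5 -> V=0 FIRE
t=6: input=0 -> V=0
t=7: input=0 -> V=0
t=8: input=0 -> V=0

Answer: 3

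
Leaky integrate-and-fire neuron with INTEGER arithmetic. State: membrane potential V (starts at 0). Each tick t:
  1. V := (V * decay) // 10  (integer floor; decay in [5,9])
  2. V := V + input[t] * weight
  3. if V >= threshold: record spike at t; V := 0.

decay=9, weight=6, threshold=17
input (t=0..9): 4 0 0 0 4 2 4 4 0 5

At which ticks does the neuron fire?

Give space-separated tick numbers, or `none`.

Answer: 0 4 6 7 9

Derivation:
t=0: input=4 -> V=0 FIRE
t=1: input=0 -> V=0
t=2: input=0 -> V=0
t=3: input=0 -> V=0
t=4: input=4 -> V=0 FIRE
t=5: input=2 -> V=12
t=6: input=4 -> V=0 FIRE
t=7: input=4 -> V=0 FIRE
t=8: input=0 -> V=0
t=9: input=5 -> V=0 FIRE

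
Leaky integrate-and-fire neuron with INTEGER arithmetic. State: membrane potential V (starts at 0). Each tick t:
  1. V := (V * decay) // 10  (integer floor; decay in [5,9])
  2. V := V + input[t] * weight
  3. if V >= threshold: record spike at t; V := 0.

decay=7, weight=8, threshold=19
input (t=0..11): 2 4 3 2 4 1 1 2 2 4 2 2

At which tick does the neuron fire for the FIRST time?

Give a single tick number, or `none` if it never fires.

t=0: input=2 -> V=16
t=1: input=4 -> V=0 FIRE
t=2: input=3 -> V=0 FIRE
t=3: input=2 -> V=16
t=4: input=4 -> V=0 FIRE
t=5: input=1 -> V=8
t=6: input=1 -> V=13
t=7: input=2 -> V=0 FIRE
t=8: input=2 -> V=16
t=9: input=4 -> V=0 FIRE
t=10: input=2 -> V=16
t=11: input=2 -> V=0 FIRE

Answer: 1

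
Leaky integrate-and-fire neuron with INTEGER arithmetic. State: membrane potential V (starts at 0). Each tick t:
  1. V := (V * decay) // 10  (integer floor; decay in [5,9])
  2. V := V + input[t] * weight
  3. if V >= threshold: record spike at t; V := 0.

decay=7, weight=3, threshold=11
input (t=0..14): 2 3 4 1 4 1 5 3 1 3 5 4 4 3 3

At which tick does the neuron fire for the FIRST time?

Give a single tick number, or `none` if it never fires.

t=0: input=2 -> V=6
t=1: input=3 -> V=0 FIRE
t=2: input=4 -> V=0 FIRE
t=3: input=1 -> V=3
t=4: input=4 -> V=0 FIRE
t=5: input=1 -> V=3
t=6: input=5 -> V=0 FIRE
t=7: input=3 -> V=9
t=8: input=1 -> V=9
t=9: input=3 -> V=0 FIRE
t=10: input=5 -> V=0 FIRE
t=11: input=4 -> V=0 FIRE
t=12: input=4 -> V=0 FIRE
t=13: input=3 -> V=9
t=14: input=3 -> V=0 FIRE

Answer: 1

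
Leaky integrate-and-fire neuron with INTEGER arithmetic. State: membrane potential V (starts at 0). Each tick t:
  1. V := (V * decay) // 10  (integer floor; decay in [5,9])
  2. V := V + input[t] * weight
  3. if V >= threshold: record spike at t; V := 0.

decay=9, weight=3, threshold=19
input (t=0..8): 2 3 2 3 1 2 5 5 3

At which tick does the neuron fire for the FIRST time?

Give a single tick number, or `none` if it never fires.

t=0: input=2 -> V=6
t=1: input=3 -> V=14
t=2: input=2 -> V=18
t=3: input=3 -> V=0 FIRE
t=4: input=1 -> V=3
t=5: input=2 -> V=8
t=6: input=5 -> V=0 FIRE
t=7: input=5 -> V=15
t=8: input=3 -> V=0 FIRE

Answer: 3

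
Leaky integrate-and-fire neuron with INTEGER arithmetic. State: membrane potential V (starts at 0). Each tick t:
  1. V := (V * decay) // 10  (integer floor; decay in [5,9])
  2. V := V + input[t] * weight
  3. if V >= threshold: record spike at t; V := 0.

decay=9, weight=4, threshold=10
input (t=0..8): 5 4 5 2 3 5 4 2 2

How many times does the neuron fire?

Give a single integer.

Answer: 7

Derivation:
t=0: input=5 -> V=0 FIRE
t=1: input=4 -> V=0 FIRE
t=2: input=5 -> V=0 FIRE
t=3: input=2 -> V=8
t=4: input=3 -> V=0 FIRE
t=5: input=5 -> V=0 FIRE
t=6: input=4 -> V=0 FIRE
t=7: input=2 -> V=8
t=8: input=2 -> V=0 FIRE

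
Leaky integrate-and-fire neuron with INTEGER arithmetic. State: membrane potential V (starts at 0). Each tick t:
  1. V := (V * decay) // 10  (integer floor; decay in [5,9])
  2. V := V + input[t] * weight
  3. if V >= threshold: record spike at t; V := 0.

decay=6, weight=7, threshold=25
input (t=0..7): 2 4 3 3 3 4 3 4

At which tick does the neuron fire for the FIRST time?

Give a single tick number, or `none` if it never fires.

t=0: input=2 -> V=14
t=1: input=4 -> V=0 FIRE
t=2: input=3 -> V=21
t=3: input=3 -> V=0 FIRE
t=4: input=3 -> V=21
t=5: input=4 -> V=0 FIRE
t=6: input=3 -> V=21
t=7: input=4 -> V=0 FIRE

Answer: 1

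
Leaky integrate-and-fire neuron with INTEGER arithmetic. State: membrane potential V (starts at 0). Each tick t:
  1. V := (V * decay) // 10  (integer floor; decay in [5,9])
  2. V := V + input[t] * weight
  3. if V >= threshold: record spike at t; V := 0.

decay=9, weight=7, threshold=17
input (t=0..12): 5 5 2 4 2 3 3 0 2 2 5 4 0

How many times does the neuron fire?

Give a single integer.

t=0: input=5 -> V=0 FIRE
t=1: input=5 -> V=0 FIRE
t=2: input=2 -> V=14
t=3: input=4 -> V=0 FIRE
t=4: input=2 -> V=14
t=5: input=3 -> V=0 FIRE
t=6: input=3 -> V=0 FIRE
t=7: input=0 -> V=0
t=8: input=2 -> V=14
t=9: input=2 -> V=0 FIRE
t=10: input=5 -> V=0 FIRE
t=11: input=4 -> V=0 FIRE
t=12: input=0 -> V=0

Answer: 8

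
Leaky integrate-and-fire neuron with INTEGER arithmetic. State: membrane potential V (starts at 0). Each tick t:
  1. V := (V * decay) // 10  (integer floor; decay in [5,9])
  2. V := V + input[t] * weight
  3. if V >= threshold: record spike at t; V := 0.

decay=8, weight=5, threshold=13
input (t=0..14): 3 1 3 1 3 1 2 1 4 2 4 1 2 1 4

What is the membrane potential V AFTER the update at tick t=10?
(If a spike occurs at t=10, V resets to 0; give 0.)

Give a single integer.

Answer: 0

Derivation:
t=0: input=3 -> V=0 FIRE
t=1: input=1 -> V=5
t=2: input=3 -> V=0 FIRE
t=3: input=1 -> V=5
t=4: input=3 -> V=0 FIRE
t=5: input=1 -> V=5
t=6: input=2 -> V=0 FIRE
t=7: input=1 -> V=5
t=8: input=4 -> V=0 FIRE
t=9: input=2 -> V=10
t=10: input=4 -> V=0 FIRE
t=11: input=1 -> V=5
t=12: input=2 -> V=0 FIRE
t=13: input=1 -> V=5
t=14: input=4 -> V=0 FIRE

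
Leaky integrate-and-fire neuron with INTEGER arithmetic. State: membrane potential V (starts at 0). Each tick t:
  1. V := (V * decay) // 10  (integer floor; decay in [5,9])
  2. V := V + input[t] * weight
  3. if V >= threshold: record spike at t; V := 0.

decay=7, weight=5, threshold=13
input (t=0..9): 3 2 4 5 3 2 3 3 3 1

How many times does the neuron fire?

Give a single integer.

Answer: 7

Derivation:
t=0: input=3 -> V=0 FIRE
t=1: input=2 -> V=10
t=2: input=4 -> V=0 FIRE
t=3: input=5 -> V=0 FIRE
t=4: input=3 -> V=0 FIRE
t=5: input=2 -> V=10
t=6: input=3 -> V=0 FIRE
t=7: input=3 -> V=0 FIRE
t=8: input=3 -> V=0 FIRE
t=9: input=1 -> V=5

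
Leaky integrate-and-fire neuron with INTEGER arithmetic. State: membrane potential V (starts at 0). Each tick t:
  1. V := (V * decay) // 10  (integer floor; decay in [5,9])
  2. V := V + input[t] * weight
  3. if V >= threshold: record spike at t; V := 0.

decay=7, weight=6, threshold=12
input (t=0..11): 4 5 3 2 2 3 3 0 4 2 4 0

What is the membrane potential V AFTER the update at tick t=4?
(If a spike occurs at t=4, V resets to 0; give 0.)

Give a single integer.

Answer: 0

Derivation:
t=0: input=4 -> V=0 FIRE
t=1: input=5 -> V=0 FIRE
t=2: input=3 -> V=0 FIRE
t=3: input=2 -> V=0 FIRE
t=4: input=2 -> V=0 FIRE
t=5: input=3 -> V=0 FIRE
t=6: input=3 -> V=0 FIRE
t=7: input=0 -> V=0
t=8: input=4 -> V=0 FIRE
t=9: input=2 -> V=0 FIRE
t=10: input=4 -> V=0 FIRE
t=11: input=0 -> V=0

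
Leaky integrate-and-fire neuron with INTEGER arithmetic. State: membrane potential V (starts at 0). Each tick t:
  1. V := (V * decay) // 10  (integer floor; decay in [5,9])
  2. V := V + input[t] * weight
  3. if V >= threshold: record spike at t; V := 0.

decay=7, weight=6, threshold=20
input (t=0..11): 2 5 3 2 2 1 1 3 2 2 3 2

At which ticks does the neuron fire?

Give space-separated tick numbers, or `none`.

Answer: 1 3 7 9 11

Derivation:
t=0: input=2 -> V=12
t=1: input=5 -> V=0 FIRE
t=2: input=3 -> V=18
t=3: input=2 -> V=0 FIRE
t=4: input=2 -> V=12
t=5: input=1 -> V=14
t=6: input=1 -> V=15
t=7: input=3 -> V=0 FIRE
t=8: input=2 -> V=12
t=9: input=2 -> V=0 FIRE
t=10: input=3 -> V=18
t=11: input=2 -> V=0 FIRE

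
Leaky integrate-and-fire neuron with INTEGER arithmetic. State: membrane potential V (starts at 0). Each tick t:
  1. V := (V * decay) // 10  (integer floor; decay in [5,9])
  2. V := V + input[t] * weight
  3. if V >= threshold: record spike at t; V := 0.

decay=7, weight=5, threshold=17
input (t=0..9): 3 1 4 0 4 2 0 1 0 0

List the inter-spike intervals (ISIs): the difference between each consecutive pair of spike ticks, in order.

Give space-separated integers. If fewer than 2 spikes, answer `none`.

Answer: 2

Derivation:
t=0: input=3 -> V=15
t=1: input=1 -> V=15
t=2: input=4 -> V=0 FIRE
t=3: input=0 -> V=0
t=4: input=4 -> V=0 FIRE
t=5: input=2 -> V=10
t=6: input=0 -> V=7
t=7: input=1 -> V=9
t=8: input=0 -> V=6
t=9: input=0 -> V=4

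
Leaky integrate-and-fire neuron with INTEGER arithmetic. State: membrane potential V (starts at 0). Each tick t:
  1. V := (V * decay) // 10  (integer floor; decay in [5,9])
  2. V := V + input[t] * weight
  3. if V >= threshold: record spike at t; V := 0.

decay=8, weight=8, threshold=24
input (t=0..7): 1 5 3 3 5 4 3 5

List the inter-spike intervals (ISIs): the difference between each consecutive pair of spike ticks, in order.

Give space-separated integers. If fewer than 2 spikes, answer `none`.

Answer: 1 1 1 1 1 1

Derivation:
t=0: input=1 -> V=8
t=1: input=5 -> V=0 FIRE
t=2: input=3 -> V=0 FIRE
t=3: input=3 -> V=0 FIRE
t=4: input=5 -> V=0 FIRE
t=5: input=4 -> V=0 FIRE
t=6: input=3 -> V=0 FIRE
t=7: input=5 -> V=0 FIRE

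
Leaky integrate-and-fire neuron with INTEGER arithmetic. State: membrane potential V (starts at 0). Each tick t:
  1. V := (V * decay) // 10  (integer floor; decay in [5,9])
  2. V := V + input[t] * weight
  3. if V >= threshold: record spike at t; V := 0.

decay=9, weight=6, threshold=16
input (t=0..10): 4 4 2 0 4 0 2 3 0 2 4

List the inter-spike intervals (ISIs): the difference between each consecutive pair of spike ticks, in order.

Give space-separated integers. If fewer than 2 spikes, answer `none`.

Answer: 1 3 3 3

Derivation:
t=0: input=4 -> V=0 FIRE
t=1: input=4 -> V=0 FIRE
t=2: input=2 -> V=12
t=3: input=0 -> V=10
t=4: input=4 -> V=0 FIRE
t=5: input=0 -> V=0
t=6: input=2 -> V=12
t=7: input=3 -> V=0 FIRE
t=8: input=0 -> V=0
t=9: input=2 -> V=12
t=10: input=4 -> V=0 FIRE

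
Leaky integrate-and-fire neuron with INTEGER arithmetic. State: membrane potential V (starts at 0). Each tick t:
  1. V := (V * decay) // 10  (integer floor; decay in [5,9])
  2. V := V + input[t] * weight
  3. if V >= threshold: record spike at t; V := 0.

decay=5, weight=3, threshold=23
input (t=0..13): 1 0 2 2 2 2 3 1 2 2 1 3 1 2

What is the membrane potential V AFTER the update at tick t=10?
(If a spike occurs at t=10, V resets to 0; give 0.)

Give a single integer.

Answer: 8

Derivation:
t=0: input=1 -> V=3
t=1: input=0 -> V=1
t=2: input=2 -> V=6
t=3: input=2 -> V=9
t=4: input=2 -> V=10
t=5: input=2 -> V=11
t=6: input=3 -> V=14
t=7: input=1 -> V=10
t=8: input=2 -> V=11
t=9: input=2 -> V=11
t=10: input=1 -> V=8
t=11: input=3 -> V=13
t=12: input=1 -> V=9
t=13: input=2 -> V=10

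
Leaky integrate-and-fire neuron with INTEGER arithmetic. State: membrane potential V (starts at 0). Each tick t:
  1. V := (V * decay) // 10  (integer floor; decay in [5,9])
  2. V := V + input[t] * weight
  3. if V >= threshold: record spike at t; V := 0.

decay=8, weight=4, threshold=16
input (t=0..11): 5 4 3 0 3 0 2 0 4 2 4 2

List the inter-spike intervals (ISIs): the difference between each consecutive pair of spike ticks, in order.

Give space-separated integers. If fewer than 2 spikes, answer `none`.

t=0: input=5 -> V=0 FIRE
t=1: input=4 -> V=0 FIRE
t=2: input=3 -> V=12
t=3: input=0 -> V=9
t=4: input=3 -> V=0 FIRE
t=5: input=0 -> V=0
t=6: input=2 -> V=8
t=7: input=0 -> V=6
t=8: input=4 -> V=0 FIRE
t=9: input=2 -> V=8
t=10: input=4 -> V=0 FIRE
t=11: input=2 -> V=8

Answer: 1 3 4 2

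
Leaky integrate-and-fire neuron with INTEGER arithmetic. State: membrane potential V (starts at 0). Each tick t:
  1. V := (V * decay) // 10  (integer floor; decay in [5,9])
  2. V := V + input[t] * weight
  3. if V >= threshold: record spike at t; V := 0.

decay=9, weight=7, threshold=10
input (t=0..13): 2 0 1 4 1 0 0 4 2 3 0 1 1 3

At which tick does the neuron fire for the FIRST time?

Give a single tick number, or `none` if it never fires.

t=0: input=2 -> V=0 FIRE
t=1: input=0 -> V=0
t=2: input=1 -> V=7
t=3: input=4 -> V=0 FIRE
t=4: input=1 -> V=7
t=5: input=0 -> V=6
t=6: input=0 -> V=5
t=7: input=4 -> V=0 FIRE
t=8: input=2 -> V=0 FIRE
t=9: input=3 -> V=0 FIRE
t=10: input=0 -> V=0
t=11: input=1 -> V=7
t=12: input=1 -> V=0 FIRE
t=13: input=3 -> V=0 FIRE

Answer: 0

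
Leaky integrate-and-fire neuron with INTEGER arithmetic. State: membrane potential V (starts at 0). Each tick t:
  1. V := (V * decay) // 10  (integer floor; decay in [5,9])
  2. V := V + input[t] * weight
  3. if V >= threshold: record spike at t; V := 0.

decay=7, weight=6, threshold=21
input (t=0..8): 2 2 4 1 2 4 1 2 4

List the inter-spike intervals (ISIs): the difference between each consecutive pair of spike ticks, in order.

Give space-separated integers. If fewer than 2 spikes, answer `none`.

Answer: 3 3

Derivation:
t=0: input=2 -> V=12
t=1: input=2 -> V=20
t=2: input=4 -> V=0 FIRE
t=3: input=1 -> V=6
t=4: input=2 -> V=16
t=5: input=4 -> V=0 FIRE
t=6: input=1 -> V=6
t=7: input=2 -> V=16
t=8: input=4 -> V=0 FIRE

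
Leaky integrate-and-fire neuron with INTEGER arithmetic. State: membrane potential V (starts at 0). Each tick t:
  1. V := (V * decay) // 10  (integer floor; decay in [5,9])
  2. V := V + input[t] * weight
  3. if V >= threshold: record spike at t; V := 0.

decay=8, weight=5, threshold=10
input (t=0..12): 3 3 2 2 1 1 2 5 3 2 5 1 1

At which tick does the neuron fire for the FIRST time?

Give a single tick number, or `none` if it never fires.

Answer: 0

Derivation:
t=0: input=3 -> V=0 FIRE
t=1: input=3 -> V=0 FIRE
t=2: input=2 -> V=0 FIRE
t=3: input=2 -> V=0 FIRE
t=4: input=1 -> V=5
t=5: input=1 -> V=9
t=6: input=2 -> V=0 FIRE
t=7: input=5 -> V=0 FIRE
t=8: input=3 -> V=0 FIRE
t=9: input=2 -> V=0 FIRE
t=10: input=5 -> V=0 FIRE
t=11: input=1 -> V=5
t=12: input=1 -> V=9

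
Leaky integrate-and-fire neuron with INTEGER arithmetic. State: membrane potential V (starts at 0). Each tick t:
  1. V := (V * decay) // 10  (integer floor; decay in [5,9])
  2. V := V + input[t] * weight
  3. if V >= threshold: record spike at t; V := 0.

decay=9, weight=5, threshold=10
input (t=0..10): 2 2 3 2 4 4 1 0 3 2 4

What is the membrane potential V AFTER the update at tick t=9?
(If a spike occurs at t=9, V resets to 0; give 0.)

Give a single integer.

Answer: 0

Derivation:
t=0: input=2 -> V=0 FIRE
t=1: input=2 -> V=0 FIRE
t=2: input=3 -> V=0 FIRE
t=3: input=2 -> V=0 FIRE
t=4: input=4 -> V=0 FIRE
t=5: input=4 -> V=0 FIRE
t=6: input=1 -> V=5
t=7: input=0 -> V=4
t=8: input=3 -> V=0 FIRE
t=9: input=2 -> V=0 FIRE
t=10: input=4 -> V=0 FIRE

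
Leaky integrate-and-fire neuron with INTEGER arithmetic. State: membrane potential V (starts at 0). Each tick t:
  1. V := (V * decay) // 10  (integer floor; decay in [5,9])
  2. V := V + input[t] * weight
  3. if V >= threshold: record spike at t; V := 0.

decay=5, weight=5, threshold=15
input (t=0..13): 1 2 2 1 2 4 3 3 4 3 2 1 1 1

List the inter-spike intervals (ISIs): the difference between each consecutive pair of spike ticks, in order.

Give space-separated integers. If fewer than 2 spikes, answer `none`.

Answer: 3 1 1 1 1

Derivation:
t=0: input=1 -> V=5
t=1: input=2 -> V=12
t=2: input=2 -> V=0 FIRE
t=3: input=1 -> V=5
t=4: input=2 -> V=12
t=5: input=4 -> V=0 FIRE
t=6: input=3 -> V=0 FIRE
t=7: input=3 -> V=0 FIRE
t=8: input=4 -> V=0 FIRE
t=9: input=3 -> V=0 FIRE
t=10: input=2 -> V=10
t=11: input=1 -> V=10
t=12: input=1 -> V=10
t=13: input=1 -> V=10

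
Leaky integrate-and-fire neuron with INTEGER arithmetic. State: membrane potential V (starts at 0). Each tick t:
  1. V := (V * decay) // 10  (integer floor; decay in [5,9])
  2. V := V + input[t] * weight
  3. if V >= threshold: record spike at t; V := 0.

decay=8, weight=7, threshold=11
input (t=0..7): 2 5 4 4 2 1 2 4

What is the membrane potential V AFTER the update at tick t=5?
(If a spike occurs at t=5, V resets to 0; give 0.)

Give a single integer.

Answer: 7

Derivation:
t=0: input=2 -> V=0 FIRE
t=1: input=5 -> V=0 FIRE
t=2: input=4 -> V=0 FIRE
t=3: input=4 -> V=0 FIRE
t=4: input=2 -> V=0 FIRE
t=5: input=1 -> V=7
t=6: input=2 -> V=0 FIRE
t=7: input=4 -> V=0 FIRE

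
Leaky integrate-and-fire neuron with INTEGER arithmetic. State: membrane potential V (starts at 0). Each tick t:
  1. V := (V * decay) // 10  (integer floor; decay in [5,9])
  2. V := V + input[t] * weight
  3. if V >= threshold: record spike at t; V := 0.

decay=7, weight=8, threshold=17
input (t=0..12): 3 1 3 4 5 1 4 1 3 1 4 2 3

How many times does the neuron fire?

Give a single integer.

Answer: 8

Derivation:
t=0: input=3 -> V=0 FIRE
t=1: input=1 -> V=8
t=2: input=3 -> V=0 FIRE
t=3: input=4 -> V=0 FIRE
t=4: input=5 -> V=0 FIRE
t=5: input=1 -> V=8
t=6: input=4 -> V=0 FIRE
t=7: input=1 -> V=8
t=8: input=3 -> V=0 FIRE
t=9: input=1 -> V=8
t=10: input=4 -> V=0 FIRE
t=11: input=2 -> V=16
t=12: input=3 -> V=0 FIRE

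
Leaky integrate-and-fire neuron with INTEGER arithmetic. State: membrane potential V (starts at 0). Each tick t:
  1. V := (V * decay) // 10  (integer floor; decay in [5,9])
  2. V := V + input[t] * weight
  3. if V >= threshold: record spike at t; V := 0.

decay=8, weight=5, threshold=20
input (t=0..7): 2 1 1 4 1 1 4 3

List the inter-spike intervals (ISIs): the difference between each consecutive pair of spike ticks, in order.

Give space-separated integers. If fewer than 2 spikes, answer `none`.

t=0: input=2 -> V=10
t=1: input=1 -> V=13
t=2: input=1 -> V=15
t=3: input=4 -> V=0 FIRE
t=4: input=1 -> V=5
t=5: input=1 -> V=9
t=6: input=4 -> V=0 FIRE
t=7: input=3 -> V=15

Answer: 3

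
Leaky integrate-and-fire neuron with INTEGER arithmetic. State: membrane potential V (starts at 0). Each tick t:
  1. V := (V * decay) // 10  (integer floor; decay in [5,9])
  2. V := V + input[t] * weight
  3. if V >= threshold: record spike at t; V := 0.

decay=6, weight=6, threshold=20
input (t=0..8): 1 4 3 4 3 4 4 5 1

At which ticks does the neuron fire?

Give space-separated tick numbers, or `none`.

Answer: 1 3 5 6 7

Derivation:
t=0: input=1 -> V=6
t=1: input=4 -> V=0 FIRE
t=2: input=3 -> V=18
t=3: input=4 -> V=0 FIRE
t=4: input=3 -> V=18
t=5: input=4 -> V=0 FIRE
t=6: input=4 -> V=0 FIRE
t=7: input=5 -> V=0 FIRE
t=8: input=1 -> V=6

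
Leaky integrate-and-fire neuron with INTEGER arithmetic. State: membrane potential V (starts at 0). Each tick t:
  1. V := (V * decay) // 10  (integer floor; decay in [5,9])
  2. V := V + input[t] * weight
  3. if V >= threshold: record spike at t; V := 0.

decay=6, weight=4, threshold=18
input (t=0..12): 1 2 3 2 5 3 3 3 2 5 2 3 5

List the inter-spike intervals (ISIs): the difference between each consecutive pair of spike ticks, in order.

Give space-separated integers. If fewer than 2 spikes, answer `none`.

Answer: 2 2 3 3

Derivation:
t=0: input=1 -> V=4
t=1: input=2 -> V=10
t=2: input=3 -> V=0 FIRE
t=3: input=2 -> V=8
t=4: input=5 -> V=0 FIRE
t=5: input=3 -> V=12
t=6: input=3 -> V=0 FIRE
t=7: input=3 -> V=12
t=8: input=2 -> V=15
t=9: input=5 -> V=0 FIRE
t=10: input=2 -> V=8
t=11: input=3 -> V=16
t=12: input=5 -> V=0 FIRE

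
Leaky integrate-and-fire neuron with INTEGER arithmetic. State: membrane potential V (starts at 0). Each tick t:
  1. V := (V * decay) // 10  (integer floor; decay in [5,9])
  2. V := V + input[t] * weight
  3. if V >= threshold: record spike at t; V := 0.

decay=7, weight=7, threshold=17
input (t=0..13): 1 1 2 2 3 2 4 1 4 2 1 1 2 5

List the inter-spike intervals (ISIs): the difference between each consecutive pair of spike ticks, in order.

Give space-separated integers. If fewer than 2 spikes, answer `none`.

Answer: 2 2 2 3 2

Derivation:
t=0: input=1 -> V=7
t=1: input=1 -> V=11
t=2: input=2 -> V=0 FIRE
t=3: input=2 -> V=14
t=4: input=3 -> V=0 FIRE
t=5: input=2 -> V=14
t=6: input=4 -> V=0 FIRE
t=7: input=1 -> V=7
t=8: input=4 -> V=0 FIRE
t=9: input=2 -> V=14
t=10: input=1 -> V=16
t=11: input=1 -> V=0 FIRE
t=12: input=2 -> V=14
t=13: input=5 -> V=0 FIRE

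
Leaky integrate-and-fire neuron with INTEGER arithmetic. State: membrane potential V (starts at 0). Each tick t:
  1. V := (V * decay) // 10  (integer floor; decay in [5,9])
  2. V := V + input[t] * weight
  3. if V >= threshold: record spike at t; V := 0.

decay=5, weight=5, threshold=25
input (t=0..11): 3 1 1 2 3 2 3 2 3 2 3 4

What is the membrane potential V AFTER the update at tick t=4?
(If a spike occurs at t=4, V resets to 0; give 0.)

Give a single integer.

t=0: input=3 -> V=15
t=1: input=1 -> V=12
t=2: input=1 -> V=11
t=3: input=2 -> V=15
t=4: input=3 -> V=22
t=5: input=2 -> V=21
t=6: input=3 -> V=0 FIRE
t=7: input=2 -> V=10
t=8: input=3 -> V=20
t=9: input=2 -> V=20
t=10: input=3 -> V=0 FIRE
t=11: input=4 -> V=20

Answer: 22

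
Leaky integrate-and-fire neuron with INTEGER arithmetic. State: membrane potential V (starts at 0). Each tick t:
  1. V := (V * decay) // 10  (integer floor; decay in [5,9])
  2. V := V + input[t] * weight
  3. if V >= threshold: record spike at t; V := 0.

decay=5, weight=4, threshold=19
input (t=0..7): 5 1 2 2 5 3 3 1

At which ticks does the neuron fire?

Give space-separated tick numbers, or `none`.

t=0: input=5 -> V=0 FIRE
t=1: input=1 -> V=4
t=2: input=2 -> V=10
t=3: input=2 -> V=13
t=4: input=5 -> V=0 FIRE
t=5: input=3 -> V=12
t=6: input=3 -> V=18
t=7: input=1 -> V=13

Answer: 0 4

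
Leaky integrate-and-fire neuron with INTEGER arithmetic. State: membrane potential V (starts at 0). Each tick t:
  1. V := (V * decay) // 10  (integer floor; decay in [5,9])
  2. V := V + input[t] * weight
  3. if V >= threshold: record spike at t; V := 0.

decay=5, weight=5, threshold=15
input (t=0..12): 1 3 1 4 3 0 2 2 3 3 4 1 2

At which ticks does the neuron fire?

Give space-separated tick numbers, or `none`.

t=0: input=1 -> V=5
t=1: input=3 -> V=0 FIRE
t=2: input=1 -> V=5
t=3: input=4 -> V=0 FIRE
t=4: input=3 -> V=0 FIRE
t=5: input=0 -> V=0
t=6: input=2 -> V=10
t=7: input=2 -> V=0 FIRE
t=8: input=3 -> V=0 FIRE
t=9: input=3 -> V=0 FIRE
t=10: input=4 -> V=0 FIRE
t=11: input=1 -> V=5
t=12: input=2 -> V=12

Answer: 1 3 4 7 8 9 10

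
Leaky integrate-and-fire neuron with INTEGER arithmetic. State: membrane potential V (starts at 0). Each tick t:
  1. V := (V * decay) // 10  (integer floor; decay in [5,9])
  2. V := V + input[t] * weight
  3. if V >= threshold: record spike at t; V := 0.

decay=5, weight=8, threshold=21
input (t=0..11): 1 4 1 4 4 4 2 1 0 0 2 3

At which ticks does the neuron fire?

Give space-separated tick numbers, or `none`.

Answer: 1 3 4 5 11

Derivation:
t=0: input=1 -> V=8
t=1: input=4 -> V=0 FIRE
t=2: input=1 -> V=8
t=3: input=4 -> V=0 FIRE
t=4: input=4 -> V=0 FIRE
t=5: input=4 -> V=0 FIRE
t=6: input=2 -> V=16
t=7: input=1 -> V=16
t=8: input=0 -> V=8
t=9: input=0 -> V=4
t=10: input=2 -> V=18
t=11: input=3 -> V=0 FIRE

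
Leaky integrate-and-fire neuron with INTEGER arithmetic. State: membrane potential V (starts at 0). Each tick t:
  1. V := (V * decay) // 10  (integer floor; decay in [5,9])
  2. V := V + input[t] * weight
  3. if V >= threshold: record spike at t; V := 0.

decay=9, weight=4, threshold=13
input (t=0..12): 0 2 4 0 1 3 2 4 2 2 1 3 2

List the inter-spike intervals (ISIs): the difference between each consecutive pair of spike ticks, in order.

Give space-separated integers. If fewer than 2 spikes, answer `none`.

Answer: 3 2 2 2

Derivation:
t=0: input=0 -> V=0
t=1: input=2 -> V=8
t=2: input=4 -> V=0 FIRE
t=3: input=0 -> V=0
t=4: input=1 -> V=4
t=5: input=3 -> V=0 FIRE
t=6: input=2 -> V=8
t=7: input=4 -> V=0 FIRE
t=8: input=2 -> V=8
t=9: input=2 -> V=0 FIRE
t=10: input=1 -> V=4
t=11: input=3 -> V=0 FIRE
t=12: input=2 -> V=8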